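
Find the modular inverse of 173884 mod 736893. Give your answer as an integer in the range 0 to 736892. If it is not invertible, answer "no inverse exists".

Run Euclid on (736893, 173884):
736893 = 4*173884 + 41357
173884 = 4*41357 + 8456
41357 = 4*8456 + 7533
8456 = 1*7533 + 923
7533 = 8*923 + 149
923 = 6*149 + 29
149 = 5*29 + 4
29 = 7*4 + 1
4 = 4*1 + 0
gcd = 1, so the inverse exists. Back-substitute:
1 = 29 − 7·4
1 = −7·149 + 36·29
1 = 36·923 − 223·149
1 = −223·7533 + 1820·923
1 = 1820·8456 − 2043·7533
1 = −2043·41357 + 9992·8456
1 = 9992·173884 − 42011·41357
1 = −42011·736893 + 178036·173884
So 173884·178036 ≡ 1 (mod 736893).

178036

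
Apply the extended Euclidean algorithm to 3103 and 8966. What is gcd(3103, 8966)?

Apply Euclid's algorithm to 8966 and 3103:
8966 = 2×3103 + 2760
3103 = 1×2760 + 343
2760 = 8×343 + 16
343 = 21×16 + 7
16 = 2×7 + 2
7 = 3×2 + 1
2 = 2×1 + 0
gcd(3103, 8966) = 1.
Express as a combination:
1 = 7 − 3·2
1 = −3·16 + 7·7
1 = 7·343 − 150·16
1 = −150·2760 + 1207·343
1 = 1207·3103 − 1357·2760
1 = −1357·8966 + 3921·3103
So 1 = (-1357)·8966 + (3921)·3103.

1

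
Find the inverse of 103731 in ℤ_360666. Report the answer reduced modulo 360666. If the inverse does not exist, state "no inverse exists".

Compute gcd(103731, 360666):
360666 = 3·103731 + 49473
103731 = 2·49473 + 4785
49473 = 10·4785 + 1623
4785 = 2·1623 + 1539
1623 = 1·1539 + 84
1539 = 18·84 + 27
84 = 3·27 + 3
27 = 9·3 + 0
gcd(103731, 360666) = 3 ≠ 1, so 103731 has no multiplicative inverse modulo 360666.

no inverse exists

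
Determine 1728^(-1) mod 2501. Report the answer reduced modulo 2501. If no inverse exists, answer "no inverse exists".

1278

Run Euclid on (2501, 1728):
2501 = 1·1728 + 773
1728 = 2·773 + 182
773 = 4·182 + 45
182 = 4·45 + 2
45 = 22·2 + 1
2 = 2·1 + 0
Since gcd(1728, 2501) = 1, back-substitute to write 1 as a combination:
1 = 45 − 22·2
1 = −22·182 + 89·45
1 = 89·773 − 378·182
1 = −378·1728 + 845·773
1 = 845·2501 − 1223·1728
So 1728·(-1223) ≡ 1 (mod 2501), and -1223 ≡ 1278 (mod 2501).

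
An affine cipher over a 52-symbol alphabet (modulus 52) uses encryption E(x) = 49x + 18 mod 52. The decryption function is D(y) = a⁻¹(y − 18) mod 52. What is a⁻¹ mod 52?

Extended Euclidean algorithm:
52 = 1·49 + 3
49 = 16·3 + 1
3 = 3·1 + 0
The gcd is 1. Working backward:
1 = 49 − 16·3
1 = −16·52 + 17·49
So 49·17 ≡ 1 (mod 52).

17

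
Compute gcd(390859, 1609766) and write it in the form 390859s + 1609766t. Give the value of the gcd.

Repeated division:
1609766 = 4×390859 + 46330
390859 = 8×46330 + 20219
46330 = 2×20219 + 5892
20219 = 3×5892 + 2543
5892 = 2×2543 + 806
2543 = 3×806 + 125
806 = 6×125 + 56
125 = 2×56 + 13
56 = 4×13 + 4
13 = 3×4 + 1
4 = 4×1 + 0
gcd(390859, 1609766) = 1.
Back-substituting:
1 = 13 − 3·4
1 = −3·56 + 13·13
1 = 13·125 − 29·56
1 = −29·806 + 187·125
1 = 187·2543 − 590·806
1 = −590·5892 + 1367·2543
1 = 1367·20219 − 4691·5892
1 = −4691·46330 + 10749·20219
1 = 10749·390859 − 90683·46330
1 = −90683·1609766 + 373481·390859
So 1 = (-90683)·1609766 + (373481)·390859.

1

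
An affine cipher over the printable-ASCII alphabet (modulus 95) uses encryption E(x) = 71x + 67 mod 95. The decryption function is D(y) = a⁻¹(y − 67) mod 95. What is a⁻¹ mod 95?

Extended Euclidean algorithm:
95 = 1*71 + 24
71 = 2*24 + 23
24 = 1*23 + 1
23 = 23*1 + 0
gcd = 1, so the inverse exists. Back-substitute:
1 = 24 − 23
1 = −71 + 3·24
1 = 3·95 − 4·71
Hence 71⁻¹ ≡ -4 ≡ 91 (mod 95).

91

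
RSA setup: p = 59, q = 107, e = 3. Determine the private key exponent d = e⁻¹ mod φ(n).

φ(n) = (p−1)(q−1) = 58·106 = 6148.
Need d with 3·d ≡ 1 (mod 6148). Apply the extended Euclidean algorithm:
6148 = 2049*3 + 1
3 = 3*1 + 0
Back-substitute:
1 = 6148 − 2049·3
So 3·(-2049) ≡ 1 (mod 6148), hence d ≡ -2049 ≡ 4099 (mod 6148).

4099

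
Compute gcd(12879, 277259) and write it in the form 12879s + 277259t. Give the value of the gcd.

Repeated division:
277259 = 21·12879 + 6800
12879 = 1·6800 + 6079
6800 = 1·6079 + 721
6079 = 8·721 + 311
721 = 2·311 + 99
311 = 3·99 + 14
99 = 7·14 + 1
14 = 14·1 + 0
gcd(12879, 277259) = 1.
Working backward:
1 = 99 − 7·14
1 = −7·311 + 22·99
1 = 22·721 − 51·311
1 = −51·6079 + 430·721
1 = 430·6800 − 481·6079
1 = −481·12879 + 911·6800
1 = 911·277259 − 19612·12879
So 1 = (911)·277259 + (-19612)·12879.

1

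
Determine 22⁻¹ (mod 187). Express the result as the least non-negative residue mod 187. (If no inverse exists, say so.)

no inverse exists

Euclidean algorithm on 187, 22:
187 = 8·22 + 11
22 = 2·11 + 0
The gcd is 11, not 1, hence no inverse exists.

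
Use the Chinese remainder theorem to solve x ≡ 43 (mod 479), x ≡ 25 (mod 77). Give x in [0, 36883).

Write x = 43 + 479·k. Then 479·k ≡ 25 − 43 ≡ 59 (mod 77).
Need 479⁻¹ mod 77. Extended Euclid on (77, 17):
77 = 4×17 + 9
17 = 1×9 + 8
9 = 1×8 + 1
8 = 8×1 + 0
Back-substitute:
1 = 9 − 8
1 = −17 + 2·9
1 = 2·77 − 9·17
479⁻¹ ≡ 68 (mod 77), so k ≡ 68·59 ≡ 8 (mod 77).
x = 43 + 479·8 = 3875.

3875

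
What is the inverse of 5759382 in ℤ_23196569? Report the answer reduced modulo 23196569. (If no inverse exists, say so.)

3576018

Apply the Euclidean algorithm to 23196569 and 5759382:
23196569 = 4×5759382 + 159041
5759382 = 36×159041 + 33906
159041 = 4×33906 + 23417
33906 = 1×23417 + 10489
23417 = 2×10489 + 2439
10489 = 4×2439 + 733
2439 = 3×733 + 240
733 = 3×240 + 13
240 = 18×13 + 6
13 = 2×6 + 1
6 = 6×1 + 0
gcd = 1, so the inverse exists. Back-substitute:
1 = 13 − 2·6
1 = −2·240 + 37·13
1 = 37·733 − 113·240
1 = −113·2439 + 376·733
1 = 376·10489 − 1617·2439
1 = −1617·23417 + 3610·10489
1 = 3610·33906 − 5227·23417
1 = −5227·159041 + 24518·33906
1 = 24518·5759382 − 887875·159041
1 = −887875·23196569 + 3576018·5759382
So 5759382·3576018 ≡ 1 (mod 23196569).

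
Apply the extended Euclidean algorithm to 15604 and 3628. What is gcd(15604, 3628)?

4

Euclidean algorithm:
15604 = 4*3628 + 1092
3628 = 3*1092 + 352
1092 = 3*352 + 36
352 = 9*36 + 28
36 = 1*28 + 8
28 = 3*8 + 4
8 = 2*4 + 0
gcd(15604, 3628) = 4.
Express as a combination:
4 = 28 − 3·8
4 = −3·36 + 4·28
4 = 4·352 − 39·36
4 = −39·1092 + 121·352
4 = 121·3628 − 402·1092
4 = −402·15604 + 1729·3628
So 4 = (-402)·15604 + (1729)·3628.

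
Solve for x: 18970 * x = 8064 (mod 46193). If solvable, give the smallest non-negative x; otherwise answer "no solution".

2416

First find gcd(18970, 46193):
46193 = 2·18970 + 8253
18970 = 2·8253 + 2464
8253 = 3·2464 + 861
2464 = 2·861 + 742
861 = 1·742 + 119
742 = 6·119 + 28
119 = 4·28 + 7
28 = 4·7 + 0
gcd = 7 and 7 | 8064, so solutions exist. Divide through by 7: 2710x ≡ 1152 (mod 6599).
Now find 2710⁻¹ mod 6599:
6599 = 2·2710 + 1179
2710 = 2·1179 + 352
1179 = 3·352 + 123
352 = 2·123 + 106
123 = 1·106 + 17
106 = 6·17 + 4
17 = 4·4 + 1
4 = 4·1 + 0
Back-substitute:
1 = 17 − 4·4
1 = −4·106 + 25·17
1 = 25·123 − 29·106
1 = −29·352 + 83·123
1 = 83·1179 − 278·352
1 = −278·2710 + 639·1179
1 = 639·6599 − 1556·2710
So 2710·(-1556) ≡ 1 (mod 6599), i.e. 2710⁻¹ ≡ 5043.
Then x ≡ 5043·1152 ≡ 2416 (mod 6599); the smallest non-negative solution is x = 2416.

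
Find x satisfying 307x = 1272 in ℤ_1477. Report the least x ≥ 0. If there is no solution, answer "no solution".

1332

First find gcd(307, 1477):
1477 = 4*307 + 249
307 = 1*249 + 58
249 = 4*58 + 17
58 = 3*17 + 7
17 = 2*7 + 3
7 = 2*3 + 1
3 = 3*1 + 0
gcd = 1, so a unique solution mod 1477 exists.
Back-substitute for the Bézout coefficients:
1 = 7 − 2·3
1 = −2·17 + 5·7
1 = 5·58 − 17·17
1 = −17·249 + 73·58
1 = 73·307 − 90·249
1 = −90·1477 + 433·307
So 307·(433) ≡ 1 (mod 1477), giving 307⁻¹ ≡ 433.
x ≡ 307⁻¹·1272 ≡ 433·1272 ≡ 1332 (mod 1477).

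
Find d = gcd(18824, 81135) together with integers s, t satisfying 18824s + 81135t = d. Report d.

Euclidean algorithm:
81135 = 4·18824 + 5839
18824 = 3·5839 + 1307
5839 = 4·1307 + 611
1307 = 2·611 + 85
611 = 7·85 + 16
85 = 5·16 + 5
16 = 3·5 + 1
5 = 5·1 + 0
gcd(18824, 81135) = 1.
Back-substituting:
1 = 16 − 3·5
1 = −3·85 + 16·16
1 = 16·611 − 115·85
1 = −115·1307 + 246·611
1 = 246·5839 − 1099·1307
1 = −1099·18824 + 3543·5839
1 = 3543·81135 − 15271·18824
So 1 = (3543)·81135 + (-15271)·18824.

1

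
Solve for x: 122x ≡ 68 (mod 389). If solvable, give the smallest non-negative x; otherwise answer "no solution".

211

First find gcd(122, 389):
389 = 3*122 + 23
122 = 5*23 + 7
23 = 3*7 + 2
7 = 3*2 + 1
2 = 2*1 + 0
gcd = 1, so a unique solution mod 389 exists.
Back-substitute for the Bézout coefficients:
1 = 7 − 3·2
1 = −3·23 + 10·7
1 = 10·122 − 53·23
1 = −53·389 + 169·122
So 122·(169) ≡ 1 (mod 389), giving 122⁻¹ ≡ 169.
x ≡ 122⁻¹·68 ≡ 169·68 ≡ 211 (mod 389).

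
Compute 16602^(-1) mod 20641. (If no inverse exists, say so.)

4952

gcd(20641, 16602) by repeated division:
20641 = 1×16602 + 4039
16602 = 4×4039 + 446
4039 = 9×446 + 25
446 = 17×25 + 21
25 = 1×21 + 4
21 = 5×4 + 1
4 = 4×1 + 0
Since gcd(16602, 20641) = 1, back-substitute to write 1 as a combination:
1 = 21 − 5·4
1 = −5·25 + 6·21
1 = 6·446 − 107·25
1 = −107·4039 + 969·446
1 = 969·16602 − 3983·4039
1 = −3983·20641 + 4952·16602
So 16602·4952 ≡ 1 (mod 20641).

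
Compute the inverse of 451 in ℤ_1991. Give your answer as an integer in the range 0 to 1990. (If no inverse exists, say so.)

Euclidean algorithm on 1991, 451:
1991 = 4·451 + 187
451 = 2·187 + 77
187 = 2·77 + 33
77 = 2·33 + 11
33 = 3·11 + 0
The gcd is 11, not 1, hence no inverse exists.

no inverse exists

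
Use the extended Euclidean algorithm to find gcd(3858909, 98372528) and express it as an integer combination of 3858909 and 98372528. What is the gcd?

Repeated division:
98372528 = 25*3858909 + 1899803
3858909 = 2*1899803 + 59303
1899803 = 32*59303 + 2107
59303 = 28*2107 + 307
2107 = 6*307 + 265
307 = 1*265 + 42
265 = 6*42 + 13
42 = 3*13 + 3
13 = 4*3 + 1
3 = 3*1 + 0
gcd(3858909, 98372528) = 1.
Working backward:
1 = 13 − 4·3
1 = −4·42 + 13·13
1 = 13·265 − 82·42
1 = −82·307 + 95·265
1 = 95·2107 − 652·307
1 = −652·59303 + 18351·2107
1 = 18351·1899803 − 587884·59303
1 = −587884·3858909 + 1194119·1899803
1 = 1194119·98372528 − 30440859·3858909
So 1 = (1194119)·98372528 + (-30440859)·3858909.

1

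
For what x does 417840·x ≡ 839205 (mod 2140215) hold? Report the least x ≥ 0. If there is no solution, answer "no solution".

First find gcd(417840, 2140215):
2140215 = 5*417840 + 51015
417840 = 8*51015 + 9720
51015 = 5*9720 + 2415
9720 = 4*2415 + 60
2415 = 40*60 + 15
60 = 4*15 + 0
gcd = 15 and 15 | 839205, so solutions exist. Divide through by 15: 27856x ≡ 55947 (mod 142681).
Now find 27856⁻¹ mod 142681:
142681 = 5×27856 + 3401
27856 = 8×3401 + 648
3401 = 5×648 + 161
648 = 4×161 + 4
161 = 40×4 + 1
4 = 4×1 + 0
Back-substitute:
1 = 161 − 40·4
1 = −40·648 + 161·161
1 = 161·3401 − 845·648
1 = −845·27856 + 6921·3401
1 = 6921·142681 − 35450·27856
So 27856·(-35450) ≡ 1 (mod 142681), i.e. 27856⁻¹ ≡ 107231.
Then x ≡ 107231·55947 ≡ 87431 (mod 142681); the smallest non-negative solution is x = 87431.

87431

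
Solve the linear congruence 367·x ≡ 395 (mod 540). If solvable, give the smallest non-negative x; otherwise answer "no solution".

185

First find gcd(367, 540):
540 = 1×367 + 173
367 = 2×173 + 21
173 = 8×21 + 5
21 = 4×5 + 1
5 = 5×1 + 0
gcd = 1, so a unique solution mod 540 exists.
Back-substitute for the Bézout coefficients:
1 = 21 − 4·5
1 = −4·173 + 33·21
1 = 33·367 − 70·173
1 = −70·540 + 103·367
So 367·(103) ≡ 1 (mod 540), giving 367⁻¹ ≡ 103.
x ≡ 367⁻¹·395 ≡ 103·395 ≡ 185 (mod 540).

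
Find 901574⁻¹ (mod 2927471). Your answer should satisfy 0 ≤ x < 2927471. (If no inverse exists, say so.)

Apply the Euclidean algorithm to 2927471 and 901574:
2927471 = 3*901574 + 222749
901574 = 4*222749 + 10578
222749 = 21*10578 + 611
10578 = 17*611 + 191
611 = 3*191 + 38
191 = 5*38 + 1
38 = 38*1 + 0
The gcd is 1. Working backward:
1 = 191 − 5·38
1 = −5·611 + 16·191
1 = 16·10578 − 277·611
1 = −277·222749 + 5833·10578
1 = 5833·901574 − 23609·222749
1 = −23609·2927471 + 76660·901574
So 901574·76660 ≡ 1 (mod 2927471).

76660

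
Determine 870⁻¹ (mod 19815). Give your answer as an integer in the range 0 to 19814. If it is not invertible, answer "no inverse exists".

Compute gcd(870, 19815):
19815 = 22·870 + 675
870 = 1·675 + 195
675 = 3·195 + 90
195 = 2·90 + 15
90 = 6·15 + 0
gcd(870, 19815) = 15 ≠ 1, so 870 has no multiplicative inverse modulo 19815.

no inverse exists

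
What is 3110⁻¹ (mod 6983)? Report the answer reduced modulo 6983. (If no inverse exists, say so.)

5418

Extended Euclidean algorithm:
6983 = 2*3110 + 763
3110 = 4*763 + 58
763 = 13*58 + 9
58 = 6*9 + 4
9 = 2*4 + 1
4 = 4*1 + 0
The gcd is 1. Working backward:
1 = 9 − 2·4
1 = −2·58 + 13·9
1 = 13·763 − 171·58
1 = −171·3110 + 697·763
1 = 697·6983 − 1565·3110
So 3110·(-1565) ≡ 1 (mod 6983), and -1565 ≡ 5418 (mod 6983).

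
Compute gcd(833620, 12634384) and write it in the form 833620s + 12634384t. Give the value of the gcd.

Euclidean algorithm:
12634384 = 15·833620 + 130084
833620 = 6·130084 + 53116
130084 = 2·53116 + 23852
53116 = 2·23852 + 5412
23852 = 4·5412 + 2204
5412 = 2·2204 + 1004
2204 = 2·1004 + 196
1004 = 5·196 + 24
196 = 8·24 + 4
24 = 6·4 + 0
gcd(833620, 12634384) = 4.
Express as a combination:
4 = 196 − 8·24
4 = −8·1004 + 41·196
4 = 41·2204 − 90·1004
4 = −90·5412 + 221·2204
4 = 221·23852 − 974·5412
4 = −974·53116 + 2169·23852
4 = 2169·130084 − 5312·53116
4 = −5312·833620 + 34041·130084
4 = 34041·12634384 − 515927·833620
So 4 = (34041)·12634384 + (-515927)·833620.

4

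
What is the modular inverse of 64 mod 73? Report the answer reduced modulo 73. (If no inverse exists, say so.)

8

gcd(73, 64) by repeated division:
73 = 1×64 + 9
64 = 7×9 + 1
9 = 9×1 + 0
The gcd is 1. Working backward:
1 = 64 − 7·9
1 = −7·73 + 8·64
So 64·8 ≡ 1 (mod 73).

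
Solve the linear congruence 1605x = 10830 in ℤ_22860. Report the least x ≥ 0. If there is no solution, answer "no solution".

First find gcd(1605, 22860):
22860 = 14*1605 + 390
1605 = 4*390 + 45
390 = 8*45 + 30
45 = 1*30 + 15
30 = 2*15 + 0
gcd = 15 and 15 | 10830, so solutions exist. Divide through by 15: 107x ≡ 722 (mod 1524).
Now find 107⁻¹ mod 1524:
1524 = 14×107 + 26
107 = 4×26 + 3
26 = 8×3 + 2
3 = 1×2 + 1
2 = 2×1 + 0
Back-substitute:
1 = 3 − 2
1 = −26 + 9·3
1 = 9·107 − 37·26
1 = −37·1524 + 527·107
So 107⁻¹ ≡ 527 (mod 1524).
Then x ≡ 527·722 ≡ 1018 (mod 1524); the smallest non-negative solution is x = 1018.

1018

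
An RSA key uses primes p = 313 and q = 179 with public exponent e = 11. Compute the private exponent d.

20195

φ(n) = (p−1)(q−1) = 312·178 = 55536.
Need d with 11·d ≡ 1 (mod 55536). Apply the extended Euclidean algorithm:
55536 = 5048×11 + 8
11 = 1×8 + 3
8 = 2×3 + 2
3 = 1×2 + 1
2 = 2×1 + 0
Back-substitute:
1 = 3 − 2
1 = −8 + 3·3
1 = 3·11 − 4·8
1 = −4·55536 + 20195·11
So 11·20195 ≡ 1 (mod 55536), hence d = 20195.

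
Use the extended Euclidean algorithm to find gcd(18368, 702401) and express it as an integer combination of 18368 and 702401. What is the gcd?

Repeated division:
702401 = 38·18368 + 4417
18368 = 4·4417 + 700
4417 = 6·700 + 217
700 = 3·217 + 49
217 = 4·49 + 21
49 = 2·21 + 7
21 = 3·7 + 0
gcd(18368, 702401) = 7.
Back-substituting:
7 = 49 − 2·21
7 = −2·217 + 9·49
7 = 9·700 − 29·217
7 = −29·4417 + 183·700
7 = 183·18368 − 761·4417
7 = −761·702401 + 29101·18368
So 7 = (-761)·702401 + (29101)·18368.

7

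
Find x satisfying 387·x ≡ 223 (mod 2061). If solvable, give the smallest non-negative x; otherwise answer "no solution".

gcd(387, 2061):
2061 = 5*387 + 126
387 = 3*126 + 9
126 = 14*9 + 0
gcd = 9, but 9 ∤ 223, so the congruence has no solution.

no solution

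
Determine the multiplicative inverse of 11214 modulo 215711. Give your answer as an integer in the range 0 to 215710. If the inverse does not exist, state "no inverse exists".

96968

gcd(215711, 11214) by repeated division:
215711 = 19·11214 + 2645
11214 = 4·2645 + 634
2645 = 4·634 + 109
634 = 5·109 + 89
109 = 1·89 + 20
89 = 4·20 + 9
20 = 2·9 + 2
9 = 4·2 + 1
2 = 2·1 + 0
The gcd is 1. Working backward:
1 = 9 − 4·2
1 = −4·20 + 9·9
1 = 9·89 − 40·20
1 = −40·109 + 49·89
1 = 49·634 − 285·109
1 = −285·2645 + 1189·634
1 = 1189·11214 − 5041·2645
1 = −5041·215711 + 96968·11214
So 11214·96968 ≡ 1 (mod 215711).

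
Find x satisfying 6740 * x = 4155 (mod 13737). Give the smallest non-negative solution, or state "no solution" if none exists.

11139

First find gcd(6740, 13737):
13737 = 2*6740 + 257
6740 = 26*257 + 58
257 = 4*58 + 25
58 = 2*25 + 8
25 = 3*8 + 1
8 = 8*1 + 0
gcd = 1, so a unique solution mod 13737 exists.
Back-substitute for the Bézout coefficients:
1 = 25 − 3·8
1 = −3·58 + 7·25
1 = 7·257 − 31·58
1 = −31·6740 + 813·257
1 = 813·13737 − 1657·6740
So 6740·(-1657) ≡ 1 (mod 13737), giving 6740⁻¹ ≡ 12080.
x ≡ 6740⁻¹·4155 ≡ 12080·4155 ≡ 11139 (mod 13737).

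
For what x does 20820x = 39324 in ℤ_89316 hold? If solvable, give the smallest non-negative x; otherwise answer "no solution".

First find gcd(20820, 89316):
89316 = 4·20820 + 6036
20820 = 3·6036 + 2712
6036 = 2·2712 + 612
2712 = 4·612 + 264
612 = 2·264 + 84
264 = 3·84 + 12
84 = 7·12 + 0
gcd = 12 and 12 | 39324, so solutions exist. Divide through by 12: 1735x ≡ 3277 (mod 7443).
Now find 1735⁻¹ mod 7443:
7443 = 4×1735 + 503
1735 = 3×503 + 226
503 = 2×226 + 51
226 = 4×51 + 22
51 = 2×22 + 7
22 = 3×7 + 1
7 = 7×1 + 0
Back-substitute:
1 = 22 − 3·7
1 = −3·51 + 7·22
1 = 7·226 − 31·51
1 = −31·503 + 69·226
1 = 69·1735 − 238·503
1 = −238·7443 + 1021·1735
So 1735⁻¹ ≡ 1021 (mod 7443).
Then x ≡ 1021·3277 ≡ 3910 (mod 7443); the smallest non-negative solution is x = 3910.

3910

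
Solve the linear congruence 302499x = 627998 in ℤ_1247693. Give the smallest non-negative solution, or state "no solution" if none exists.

863260

First find gcd(302499, 1247693):
1247693 = 4*302499 + 37697
302499 = 8*37697 + 923
37697 = 40*923 + 777
923 = 1*777 + 146
777 = 5*146 + 47
146 = 3*47 + 5
47 = 9*5 + 2
5 = 2*2 + 1
2 = 2*1 + 0
gcd = 1, so a unique solution mod 1247693 exists.
Back-substitute for the Bézout coefficients:
1 = 5 − 2·2
1 = −2·47 + 19·5
1 = 19·146 − 59·47
1 = −59·777 + 314·146
1 = 314·923 − 373·777
1 = −373·37697 + 15234·923
1 = 15234·302499 − 122245·37697
1 = −122245·1247693 + 504214·302499
So 302499·(504214) ≡ 1 (mod 1247693), giving 302499⁻¹ ≡ 504214.
x ≡ 302499⁻¹·627998 ≡ 504214·627998 ≡ 863260 (mod 1247693).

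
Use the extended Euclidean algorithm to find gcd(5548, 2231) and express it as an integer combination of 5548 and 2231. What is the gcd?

Repeated division:
5548 = 2*2231 + 1086
2231 = 2*1086 + 59
1086 = 18*59 + 24
59 = 2*24 + 11
24 = 2*11 + 2
11 = 5*2 + 1
2 = 2*1 + 0
gcd(5548, 2231) = 1.
Express as a combination:
1 = 11 − 5·2
1 = −5·24 + 11·11
1 = 11·59 − 27·24
1 = −27·1086 + 497·59
1 = 497·2231 − 1021·1086
1 = −1021·5548 + 2539·2231
So 1 = (-1021)·5548 + (2539)·2231.

1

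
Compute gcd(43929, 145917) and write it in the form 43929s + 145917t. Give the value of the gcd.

9

Apply Euclid's algorithm to 145917 and 43929:
145917 = 3·43929 + 14130
43929 = 3·14130 + 1539
14130 = 9·1539 + 279
1539 = 5·279 + 144
279 = 1·144 + 135
144 = 1·135 + 9
135 = 15·9 + 0
gcd(43929, 145917) = 9.
Express as a combination:
9 = 144 − 135
9 = −279 + 2·144
9 = 2·1539 − 11·279
9 = −11·14130 + 101·1539
9 = 101·43929 − 314·14130
9 = −314·145917 + 1043·43929
So 9 = (-314)·145917 + (1043)·43929.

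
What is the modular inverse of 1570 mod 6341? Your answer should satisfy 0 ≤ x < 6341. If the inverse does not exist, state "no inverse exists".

1975

Apply the Euclidean algorithm to 6341 and 1570:
6341 = 4·1570 + 61
1570 = 25·61 + 45
61 = 1·45 + 16
45 = 2·16 + 13
16 = 1·13 + 3
13 = 4·3 + 1
3 = 3·1 + 0
The gcd is 1. Working backward:
1 = 13 − 4·3
1 = −4·16 + 5·13
1 = 5·45 − 14·16
1 = −14·61 + 19·45
1 = 19·1570 − 489·61
1 = −489·6341 + 1975·1570
So 1570·1975 ≡ 1 (mod 6341).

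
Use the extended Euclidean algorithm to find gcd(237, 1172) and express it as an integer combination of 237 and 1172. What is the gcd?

1

Repeated division:
1172 = 4×237 + 224
237 = 1×224 + 13
224 = 17×13 + 3
13 = 4×3 + 1
3 = 3×1 + 0
gcd(237, 1172) = 1.
Back-substituting:
1 = 13 − 4·3
1 = −4·224 + 69·13
1 = 69·237 − 73·224
1 = −73·1172 + 361·237
So 1 = (-73)·1172 + (361)·237.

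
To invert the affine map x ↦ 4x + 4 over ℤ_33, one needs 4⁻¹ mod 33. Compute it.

25

gcd(33, 4) by repeated division:
33 = 8×4 + 1
4 = 4×1 + 0
The gcd is 1. Working backward:
1 = 33 − 8·4
Thus 4·(-8) ≡ 1 (mod 33); reducing, -8 mod 33 = 25.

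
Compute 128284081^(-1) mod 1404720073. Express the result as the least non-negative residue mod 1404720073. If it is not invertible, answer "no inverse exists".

81056077

Apply the Euclidean algorithm to 1404720073 and 128284081:
1404720073 = 10·128284081 + 121879263
128284081 = 1·121879263 + 6404818
121879263 = 19·6404818 + 187721
6404818 = 34·187721 + 22304
187721 = 8·22304 + 9289
22304 = 2·9289 + 3726
9289 = 2·3726 + 1837
3726 = 2·1837 + 52
1837 = 35·52 + 17
52 = 3·17 + 1
17 = 17·1 + 0
gcd = 1, so the inverse exists. Back-substitute:
1 = 52 − 3·17
1 = −3·1837 + 106·52
1 = 106·3726 − 215·1837
1 = −215·9289 + 536·3726
1 = 536·22304 − 1287·9289
1 = −1287·187721 + 10832·22304
1 = 10832·6404818 − 369575·187721
1 = −369575·121879263 + 7032757·6404818
1 = 7032757·128284081 − 7402332·121879263
1 = −7402332·1404720073 + 81056077·128284081
So 128284081·81056077 ≡ 1 (mod 1404720073).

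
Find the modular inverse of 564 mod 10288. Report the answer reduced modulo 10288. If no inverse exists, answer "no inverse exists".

Euclidean algorithm on 10288, 564:
10288 = 18·564 + 136
564 = 4·136 + 20
136 = 6·20 + 16
20 = 1·16 + 4
16 = 4·4 + 0
gcd(564, 10288) = 4 ≠ 1, so 564 has no multiplicative inverse modulo 10288.

no inverse exists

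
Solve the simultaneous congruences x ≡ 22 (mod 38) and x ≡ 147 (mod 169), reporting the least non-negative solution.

2682

Write x = 22 + 38·k. Then 38·k ≡ 147 − 22 ≡ 125 (mod 169).
Need 38⁻¹ mod 169. Extended Euclid on (169, 38):
169 = 4·38 + 17
38 = 2·17 + 4
17 = 4·4 + 1
4 = 4·1 + 0
Back-substitute:
1 = 17 − 4·4
1 = −4·38 + 9·17
1 = 9·169 − 40·38
38⁻¹ ≡ 129 (mod 169), so k ≡ 129·125 ≡ 70 (mod 169).
x = 22 + 38·70 = 2682.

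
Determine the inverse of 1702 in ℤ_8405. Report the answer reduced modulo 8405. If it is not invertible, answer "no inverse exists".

4963

Apply the Euclidean algorithm to 8405 and 1702:
8405 = 4×1702 + 1597
1702 = 1×1597 + 105
1597 = 15×105 + 22
105 = 4×22 + 17
22 = 1×17 + 5
17 = 3×5 + 2
5 = 2×2 + 1
2 = 2×1 + 0
gcd = 1, so the inverse exists. Back-substitute:
1 = 5 − 2·2
1 = −2·17 + 7·5
1 = 7·22 − 9·17
1 = −9·105 + 43·22
1 = 43·1597 − 654·105
1 = −654·1702 + 697·1597
1 = 697·8405 − 3442·1702
Hence 1702⁻¹ ≡ -3442 ≡ 4963 (mod 8405).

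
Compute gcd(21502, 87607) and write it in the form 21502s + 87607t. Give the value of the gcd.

13

Apply Euclid's algorithm to 87607 and 21502:
87607 = 4×21502 + 1599
21502 = 13×1599 + 715
1599 = 2×715 + 169
715 = 4×169 + 39
169 = 4×39 + 13
39 = 3×13 + 0
gcd(21502, 87607) = 13.
Working backward:
13 = 169 − 4·39
13 = −4·715 + 17·169
13 = 17·1599 − 38·715
13 = −38·21502 + 511·1599
13 = 511·87607 − 2082·21502
So 13 = (511)·87607 + (-2082)·21502.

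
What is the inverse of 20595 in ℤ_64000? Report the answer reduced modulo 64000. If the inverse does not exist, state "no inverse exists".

no inverse exists

Compute gcd(20595, 64000):
64000 = 3*20595 + 2215
20595 = 9*2215 + 660
2215 = 3*660 + 235
660 = 2*235 + 190
235 = 1*190 + 45
190 = 4*45 + 10
45 = 4*10 + 5
10 = 2*5 + 0
The gcd is 5, not 1, hence no inverse exists.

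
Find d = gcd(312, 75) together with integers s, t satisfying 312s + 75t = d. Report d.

Apply Euclid's algorithm to 312 and 75:
312 = 4*75 + 12
75 = 6*12 + 3
12 = 4*3 + 0
gcd(312, 75) = 3.
Express as a combination:
3 = 75 − 6·12
3 = −6·312 + 25·75
So 3 = (-6)·312 + (25)·75.

3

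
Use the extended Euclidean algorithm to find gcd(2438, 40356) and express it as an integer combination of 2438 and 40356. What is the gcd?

Repeated division:
40356 = 16*2438 + 1348
2438 = 1*1348 + 1090
1348 = 1*1090 + 258
1090 = 4*258 + 58
258 = 4*58 + 26
58 = 2*26 + 6
26 = 4*6 + 2
6 = 3*2 + 0
gcd(2438, 40356) = 2.
Express as a combination:
2 = 26 − 4·6
2 = −4·58 + 9·26
2 = 9·258 − 40·58
2 = −40·1090 + 169·258
2 = 169·1348 − 209·1090
2 = −209·2438 + 378·1348
2 = 378·40356 − 6257·2438
So 2 = (378)·40356 + (-6257)·2438.

2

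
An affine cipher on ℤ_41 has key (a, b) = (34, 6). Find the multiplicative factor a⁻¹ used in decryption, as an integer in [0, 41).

gcd(41, 34) by repeated division:
41 = 1×34 + 7
34 = 4×7 + 6
7 = 1×6 + 1
6 = 6×1 + 0
gcd = 1, so the inverse exists. Back-substitute:
1 = 7 − 6
1 = −34 + 5·7
1 = 5·41 − 6·34
Thus 34·(-6) ≡ 1 (mod 41); reducing, -6 mod 41 = 35.

35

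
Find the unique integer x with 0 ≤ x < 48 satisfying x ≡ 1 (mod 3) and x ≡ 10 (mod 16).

Write x = 1 + 3·k. Then 3·k ≡ 10 − 1 ≡ 9 (mod 16).
Need 3⁻¹ mod 16. Extended Euclid on (16, 3):
16 = 5·3 + 1
3 = 3·1 + 0
Back-substitute:
1 = 16 − 5·3
3⁻¹ ≡ 11 (mod 16), so k ≡ 11·9 ≡ 3 (mod 16).
x = 1 + 3·3 = 10.

10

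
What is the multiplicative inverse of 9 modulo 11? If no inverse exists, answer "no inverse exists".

Extended Euclidean algorithm:
11 = 1*9 + 2
9 = 4*2 + 1
2 = 2*1 + 0
The gcd is 1. Working backward:
1 = 9 − 4·2
1 = −4·11 + 5·9
So 9·5 ≡ 1 (mod 11).

5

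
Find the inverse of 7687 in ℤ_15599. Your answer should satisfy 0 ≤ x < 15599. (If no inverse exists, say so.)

gcd(15599, 7687) by repeated division:
15599 = 2*7687 + 225
7687 = 34*225 + 37
225 = 6*37 + 3
37 = 12*3 + 1
3 = 3*1 + 0
The gcd is 1. Working backward:
1 = 37 − 12·3
1 = −12·225 + 73·37
1 = 73·7687 − 2494·225
1 = −2494·15599 + 5061·7687
So 7687·5061 ≡ 1 (mod 15599).

5061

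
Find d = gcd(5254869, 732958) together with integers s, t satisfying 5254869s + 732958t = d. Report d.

1

Apply Euclid's algorithm to 5254869 and 732958:
5254869 = 7*732958 + 124163
732958 = 5*124163 + 112143
124163 = 1*112143 + 12020
112143 = 9*12020 + 3963
12020 = 3*3963 + 131
3963 = 30*131 + 33
131 = 3*33 + 32
33 = 1*32 + 1
32 = 32*1 + 0
gcd(5254869, 732958) = 1.
Back-substituting:
1 = 33 − 32
1 = −131 + 4·33
1 = 4·3963 − 121·131
1 = −121·12020 + 367·3963
1 = 367·112143 − 3424·12020
1 = −3424·124163 + 3791·112143
1 = 3791·732958 − 22379·124163
1 = −22379·5254869 + 160444·732958
So 1 = (-22379)·5254869 + (160444)·732958.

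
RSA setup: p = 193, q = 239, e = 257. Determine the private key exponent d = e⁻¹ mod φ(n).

6401

φ(n) = (p−1)(q−1) = 192·238 = 45696.
Need d with 257·d ≡ 1 (mod 45696). Apply the extended Euclidean algorithm:
45696 = 177*257 + 207
257 = 1*207 + 50
207 = 4*50 + 7
50 = 7*7 + 1
7 = 7*1 + 0
Back-substitute:
1 = 50 − 7·7
1 = −7·207 + 29·50
1 = 29·257 − 36·207
1 = −36·45696 + 6401·257
So 257·6401 ≡ 1 (mod 45696), hence d = 6401.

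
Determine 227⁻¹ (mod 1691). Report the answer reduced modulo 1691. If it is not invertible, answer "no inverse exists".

Apply the Euclidean algorithm to 1691 and 227:
1691 = 7×227 + 102
227 = 2×102 + 23
102 = 4×23 + 10
23 = 2×10 + 3
10 = 3×3 + 1
3 = 3×1 + 0
gcd = 1, so the inverse exists. Back-substitute:
1 = 10 − 3·3
1 = −3·23 + 7·10
1 = 7·102 − 31·23
1 = −31·227 + 69·102
1 = 69·1691 − 514·227
So 227·(-514) ≡ 1 (mod 1691), and -514 ≡ 1177 (mod 1691).

1177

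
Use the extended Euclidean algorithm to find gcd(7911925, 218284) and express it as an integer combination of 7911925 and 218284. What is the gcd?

Euclidean algorithm:
7911925 = 36×218284 + 53701
218284 = 4×53701 + 3480
53701 = 15×3480 + 1501
3480 = 2×1501 + 478
1501 = 3×478 + 67
478 = 7×67 + 9
67 = 7×9 + 4
9 = 2×4 + 1
4 = 4×1 + 0
gcd(7911925, 218284) = 1.
Back-substituting:
1 = 9 − 2·4
1 = −2·67 + 15·9
1 = 15·478 − 107·67
1 = −107·1501 + 336·478
1 = 336·3480 − 779·1501
1 = −779·53701 + 12021·3480
1 = 12021·218284 − 48863·53701
1 = −48863·7911925 + 1771089·218284
So 1 = (-48863)·7911925 + (1771089)·218284.

1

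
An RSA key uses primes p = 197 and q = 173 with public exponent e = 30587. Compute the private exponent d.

8339

φ(n) = (p−1)(q−1) = 196·172 = 33712.
Need d with 30587·d ≡ 1 (mod 33712). Apply the extended Euclidean algorithm:
33712 = 1×30587 + 3125
30587 = 9×3125 + 2462
3125 = 1×2462 + 663
2462 = 3×663 + 473
663 = 1×473 + 190
473 = 2×190 + 93
190 = 2×93 + 4
93 = 23×4 + 1
4 = 4×1 + 0
Back-substitute:
1 = 93 − 23·4
1 = −23·190 + 47·93
1 = 47·473 − 117·190
1 = −117·663 + 164·473
1 = 164·2462 − 609·663
1 = −609·3125 + 773·2462
1 = 773·30587 − 7566·3125
1 = −7566·33712 + 8339·30587
So 30587·8339 ≡ 1 (mod 33712), hence d = 8339.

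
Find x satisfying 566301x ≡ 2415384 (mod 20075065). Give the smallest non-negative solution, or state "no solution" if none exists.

First find gcd(566301, 20075065):
20075065 = 35*566301 + 254530
566301 = 2*254530 + 57241
254530 = 4*57241 + 25566
57241 = 2*25566 + 6109
25566 = 4*6109 + 1130
6109 = 5*1130 + 459
1130 = 2*459 + 212
459 = 2*212 + 35
212 = 6*35 + 2
35 = 17*2 + 1
2 = 2*1 + 0
gcd = 1, so a unique solution mod 20075065 exists.
Back-substitute for the Bézout coefficients:
1 = 35 − 17·2
1 = −17·212 + 103·35
1 = 103·459 − 223·212
1 = −223·1130 + 549·459
1 = 549·6109 − 2968·1130
1 = −2968·25566 + 12421·6109
1 = 12421·57241 − 27810·25566
1 = −27810·254530 + 123661·57241
1 = 123661·566301 − 275132·254530
1 = −275132·20075065 + 9753281·566301
So 566301·(9753281) ≡ 1 (mod 20075065), giving 566301⁻¹ ≡ 9753281.
x ≡ 566301⁻¹·2415384 ≡ 9753281·2415384 ≡ 10772989 (mod 20075065).

10772989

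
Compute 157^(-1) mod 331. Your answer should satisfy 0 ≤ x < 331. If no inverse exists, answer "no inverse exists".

253

Run Euclid on (331, 157):
331 = 2*157 + 17
157 = 9*17 + 4
17 = 4*4 + 1
4 = 4*1 + 0
gcd = 1, so the inverse exists. Back-substitute:
1 = 17 − 4·4
1 = −4·157 + 37·17
1 = 37·331 − 78·157
Thus 157·(-78) ≡ 1 (mod 331); reducing, -78 mod 331 = 253.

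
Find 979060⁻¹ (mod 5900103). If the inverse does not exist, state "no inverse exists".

4435792

Run Euclid on (5900103, 979060):
5900103 = 6·979060 + 25743
979060 = 38·25743 + 826
25743 = 31·826 + 137
826 = 6·137 + 4
137 = 34·4 + 1
4 = 4·1 + 0
Since gcd(979060, 5900103) = 1, back-substitute to write 1 as a combination:
1 = 137 − 34·4
1 = −34·826 + 205·137
1 = 205·25743 − 6389·826
1 = −6389·979060 + 242987·25743
1 = 242987·5900103 − 1464311·979060
Thus 979060·(-1464311) ≡ 1 (mod 5900103); reducing, -1464311 mod 5900103 = 4435792.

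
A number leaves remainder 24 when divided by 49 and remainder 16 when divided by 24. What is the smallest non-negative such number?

808

Write x = 24 + 49·k. Then 49·k ≡ 16 − 24 ≡ 16 (mod 24).
Need 49⁻¹ mod 24. Extended Euclid on (24, 1):
24 = 24*1 + 0
49⁻¹ ≡ 1 (mod 24), so k ≡ 1·16 ≡ 16 (mod 24).
x = 24 + 49·16 = 808.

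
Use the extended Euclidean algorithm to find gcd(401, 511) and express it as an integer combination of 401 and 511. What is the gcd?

1

Euclidean algorithm:
511 = 1×401 + 110
401 = 3×110 + 71
110 = 1×71 + 39
71 = 1×39 + 32
39 = 1×32 + 7
32 = 4×7 + 4
7 = 1×4 + 3
4 = 1×3 + 1
3 = 3×1 + 0
gcd(401, 511) = 1.
Working backward:
1 = 4 − 3
1 = −7 + 2·4
1 = 2·32 − 9·7
1 = −9·39 + 11·32
1 = 11·71 − 20·39
1 = −20·110 + 31·71
1 = 31·401 − 113·110
1 = −113·511 + 144·401
So 1 = (-113)·511 + (144)·401.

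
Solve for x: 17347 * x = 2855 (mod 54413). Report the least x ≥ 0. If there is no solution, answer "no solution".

19931

First find gcd(17347, 54413):
54413 = 3·17347 + 2372
17347 = 7·2372 + 743
2372 = 3·743 + 143
743 = 5·143 + 28
143 = 5·28 + 3
28 = 9·3 + 1
3 = 3·1 + 0
gcd = 1, so a unique solution mod 54413 exists.
Back-substitute for the Bézout coefficients:
1 = 28 − 9·3
1 = −9·143 + 46·28
1 = 46·743 − 239·143
1 = −239·2372 + 763·743
1 = 763·17347 − 5580·2372
1 = −5580·54413 + 17503·17347
So 17347·(17503) ≡ 1 (mod 54413), giving 17347⁻¹ ≡ 17503.
x ≡ 17347⁻¹·2855 ≡ 17503·2855 ≡ 19931 (mod 54413).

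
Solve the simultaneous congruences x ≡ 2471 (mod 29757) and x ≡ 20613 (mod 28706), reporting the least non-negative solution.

77727755

Write x = 2471 + 29757·k. Then 29757·k ≡ 20613 − 2471 ≡ 18142 (mod 28706).
Need 29757⁻¹ mod 28706. Extended Euclid on (28706, 1051):
28706 = 27·1051 + 329
1051 = 3·329 + 64
329 = 5·64 + 9
64 = 7·9 + 1
9 = 9·1 + 0
Back-substitute:
1 = 64 − 7·9
1 = −7·329 + 36·64
1 = 36·1051 − 115·329
1 = −115·28706 + 3141·1051
29757⁻¹ ≡ 3141 (mod 28706), so k ≡ 3141·18142 ≡ 2612 (mod 28706).
x = 2471 + 29757·2612 = 77727755.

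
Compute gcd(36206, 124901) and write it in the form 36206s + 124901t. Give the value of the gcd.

1

Repeated division:
124901 = 3*36206 + 16283
36206 = 2*16283 + 3640
16283 = 4*3640 + 1723
3640 = 2*1723 + 194
1723 = 8*194 + 171
194 = 1*171 + 23
171 = 7*23 + 10
23 = 2*10 + 3
10 = 3*3 + 1
3 = 3*1 + 0
gcd(36206, 124901) = 1.
Back-substituting:
1 = 10 − 3·3
1 = −3·23 + 7·10
1 = 7·171 − 52·23
1 = −52·194 + 59·171
1 = 59·1723 − 524·194
1 = −524·3640 + 1107·1723
1 = 1107·16283 − 4952·3640
1 = −4952·36206 + 11011·16283
1 = 11011·124901 − 37985·36206
So 1 = (11011)·124901 + (-37985)·36206.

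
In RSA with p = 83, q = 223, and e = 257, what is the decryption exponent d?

425

φ(n) = (p−1)(q−1) = 82·222 = 18204.
Need d with 257·d ≡ 1 (mod 18204). Apply the extended Euclidean algorithm:
18204 = 70*257 + 214
257 = 1*214 + 43
214 = 4*43 + 42
43 = 1*42 + 1
42 = 42*1 + 0
Back-substitute:
1 = 43 − 42
1 = −214 + 5·43
1 = 5·257 − 6·214
1 = −6·18204 + 425·257
So 257·425 ≡ 1 (mod 18204), hence d = 425.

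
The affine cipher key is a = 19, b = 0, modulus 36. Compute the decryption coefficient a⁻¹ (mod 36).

19

Extended Euclidean algorithm:
36 = 1·19 + 17
19 = 1·17 + 2
17 = 8·2 + 1
2 = 2·1 + 0
The gcd is 1. Working backward:
1 = 17 − 8·2
1 = −8·19 + 9·17
1 = 9·36 − 17·19
Thus 19·(-17) ≡ 1 (mod 36); reducing, -17 mod 36 = 19.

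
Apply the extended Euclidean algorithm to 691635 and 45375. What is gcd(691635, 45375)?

Apply Euclid's algorithm to 691635 and 45375:
691635 = 15·45375 + 11010
45375 = 4·11010 + 1335
11010 = 8·1335 + 330
1335 = 4·330 + 15
330 = 22·15 + 0
gcd(691635, 45375) = 15.
Express as a combination:
15 = 1335 − 4·330
15 = −4·11010 + 33·1335
15 = 33·45375 − 136·11010
15 = −136·691635 + 2073·45375
So 15 = (-136)·691635 + (2073)·45375.

15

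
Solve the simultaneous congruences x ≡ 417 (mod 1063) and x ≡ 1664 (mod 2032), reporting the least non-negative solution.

1200544

Write x = 417 + 1063·k. Then 1063·k ≡ 1664 − 417 ≡ 1247 (mod 2032).
Need 1063⁻¹ mod 2032. Extended Euclid on (2032, 1063):
2032 = 1·1063 + 969
1063 = 1·969 + 94
969 = 10·94 + 29
94 = 3·29 + 7
29 = 4·7 + 1
7 = 7·1 + 0
Back-substitute:
1 = 29 − 4·7
1 = −4·94 + 13·29
1 = 13·969 − 134·94
1 = −134·1063 + 147·969
1 = 147·2032 − 281·1063
1063⁻¹ ≡ 1751 (mod 2032), so k ≡ 1751·1247 ≡ 1129 (mod 2032).
x = 417 + 1063·1129 = 1200544.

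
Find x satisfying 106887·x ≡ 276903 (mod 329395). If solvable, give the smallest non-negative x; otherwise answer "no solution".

6354

First find gcd(106887, 329395):
329395 = 3*106887 + 8734
106887 = 12*8734 + 2079
8734 = 4*2079 + 418
2079 = 4*418 + 407
418 = 1*407 + 11
407 = 37*11 + 0
gcd = 11 and 11 | 276903, so solutions exist. Divide through by 11: 9717x ≡ 25173 (mod 29945).
Now find 9717⁻¹ mod 29945:
29945 = 3*9717 + 794
9717 = 12*794 + 189
794 = 4*189 + 38
189 = 4*38 + 37
38 = 1*37 + 1
37 = 37*1 + 0
Back-substitute:
1 = 38 − 37
1 = −189 + 5·38
1 = 5·794 − 21·189
1 = −21·9717 + 257·794
1 = 257·29945 − 792·9717
So 9717·(-792) ≡ 1 (mod 29945), i.e. 9717⁻¹ ≡ 29153.
Then x ≡ 29153·25173 ≡ 6354 (mod 29945); the smallest non-negative solution is x = 6354.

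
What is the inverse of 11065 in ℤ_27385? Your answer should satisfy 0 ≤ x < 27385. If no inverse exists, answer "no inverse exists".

Compute gcd(11065, 27385):
27385 = 2·11065 + 5255
11065 = 2·5255 + 555
5255 = 9·555 + 260
555 = 2·260 + 35
260 = 7·35 + 15
35 = 2·15 + 5
15 = 3·5 + 0
gcd(11065, 27385) = 5 ≠ 1, so 11065 has no multiplicative inverse modulo 27385.

no inverse exists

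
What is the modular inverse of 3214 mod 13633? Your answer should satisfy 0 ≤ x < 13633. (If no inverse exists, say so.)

gcd(13633, 3214) by repeated division:
13633 = 4*3214 + 777
3214 = 4*777 + 106
777 = 7*106 + 35
106 = 3*35 + 1
35 = 35*1 + 0
Since gcd(3214, 13633) = 1, back-substitute to write 1 as a combination:
1 = 106 − 3·35
1 = −3·777 + 22·106
1 = 22·3214 − 91·777
1 = −91·13633 + 386·3214
So 3214·386 ≡ 1 (mod 13633).

386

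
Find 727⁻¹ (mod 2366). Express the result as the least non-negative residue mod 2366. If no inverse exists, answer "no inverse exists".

1637

gcd(2366, 727) by repeated division:
2366 = 3*727 + 185
727 = 3*185 + 172
185 = 1*172 + 13
172 = 13*13 + 3
13 = 4*3 + 1
3 = 3*1 + 0
gcd = 1, so the inverse exists. Back-substitute:
1 = 13 − 4·3
1 = −4·172 + 53·13
1 = 53·185 − 57·172
1 = −57·727 + 224·185
1 = 224·2366 − 729·727
So 727·(-729) ≡ 1 (mod 2366), and -729 ≡ 1637 (mod 2366).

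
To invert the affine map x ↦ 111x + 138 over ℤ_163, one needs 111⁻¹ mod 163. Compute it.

47

Extended Euclidean algorithm:
163 = 1·111 + 52
111 = 2·52 + 7
52 = 7·7 + 3
7 = 2·3 + 1
3 = 3·1 + 0
Since gcd(111, 163) = 1, back-substitute to write 1 as a combination:
1 = 7 − 2·3
1 = −2·52 + 15·7
1 = 15·111 − 32·52
1 = −32·163 + 47·111
So 111·47 ≡ 1 (mod 163).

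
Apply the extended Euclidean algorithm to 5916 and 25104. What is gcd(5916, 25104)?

12

Repeated division:
25104 = 4·5916 + 1440
5916 = 4·1440 + 156
1440 = 9·156 + 36
156 = 4·36 + 12
36 = 3·12 + 0
gcd(5916, 25104) = 12.
Express as a combination:
12 = 156 − 4·36
12 = −4·1440 + 37·156
12 = 37·5916 − 152·1440
12 = −152·25104 + 645·5916
So 12 = (-152)·25104 + (645)·5916.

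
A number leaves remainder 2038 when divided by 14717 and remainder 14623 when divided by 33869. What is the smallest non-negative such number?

11157524

Write x = 2038 + 14717·k. Then 14717·k ≡ 14623 − 2038 ≡ 12585 (mod 33869).
Need 14717⁻¹ mod 33869. Extended Euclid on (33869, 14717):
33869 = 2·14717 + 4435
14717 = 3·4435 + 1412
4435 = 3·1412 + 199
1412 = 7·199 + 19
199 = 10·19 + 9
19 = 2·9 + 1
9 = 9·1 + 0
Back-substitute:
1 = 19 − 2·9
1 = −2·199 + 21·19
1 = 21·1412 − 149·199
1 = −149·4435 + 468·1412
1 = 468·14717 − 1553·4435
1 = −1553·33869 + 3574·14717
14717⁻¹ ≡ 3574 (mod 33869), so k ≡ 3574·12585 ≡ 758 (mod 33869).
x = 2038 + 14717·758 = 11157524.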